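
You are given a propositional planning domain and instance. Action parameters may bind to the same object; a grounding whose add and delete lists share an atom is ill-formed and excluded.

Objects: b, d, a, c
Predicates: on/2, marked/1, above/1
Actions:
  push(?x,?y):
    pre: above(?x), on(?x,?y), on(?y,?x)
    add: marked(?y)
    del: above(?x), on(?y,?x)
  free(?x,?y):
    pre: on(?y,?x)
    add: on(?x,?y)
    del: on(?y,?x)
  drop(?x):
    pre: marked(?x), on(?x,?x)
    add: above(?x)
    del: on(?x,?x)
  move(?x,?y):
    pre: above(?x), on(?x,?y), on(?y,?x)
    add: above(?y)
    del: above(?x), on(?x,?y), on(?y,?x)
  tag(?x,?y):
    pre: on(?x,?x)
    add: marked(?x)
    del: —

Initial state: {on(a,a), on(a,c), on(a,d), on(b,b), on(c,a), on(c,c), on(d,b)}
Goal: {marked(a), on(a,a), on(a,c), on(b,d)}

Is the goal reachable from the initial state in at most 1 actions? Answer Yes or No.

1. free(b,d)  →  {on(a,a), on(a,c), on(a,d), on(b,b), on(b,d), on(c,a), on(c,c)}
2. tag(a,b)  →  {marked(a), on(a,a), on(a,c), on(a,d), on(b,b), on(b,d), on(c,a), on(c,c)}
optimal plan length = 2; 2 > 1

No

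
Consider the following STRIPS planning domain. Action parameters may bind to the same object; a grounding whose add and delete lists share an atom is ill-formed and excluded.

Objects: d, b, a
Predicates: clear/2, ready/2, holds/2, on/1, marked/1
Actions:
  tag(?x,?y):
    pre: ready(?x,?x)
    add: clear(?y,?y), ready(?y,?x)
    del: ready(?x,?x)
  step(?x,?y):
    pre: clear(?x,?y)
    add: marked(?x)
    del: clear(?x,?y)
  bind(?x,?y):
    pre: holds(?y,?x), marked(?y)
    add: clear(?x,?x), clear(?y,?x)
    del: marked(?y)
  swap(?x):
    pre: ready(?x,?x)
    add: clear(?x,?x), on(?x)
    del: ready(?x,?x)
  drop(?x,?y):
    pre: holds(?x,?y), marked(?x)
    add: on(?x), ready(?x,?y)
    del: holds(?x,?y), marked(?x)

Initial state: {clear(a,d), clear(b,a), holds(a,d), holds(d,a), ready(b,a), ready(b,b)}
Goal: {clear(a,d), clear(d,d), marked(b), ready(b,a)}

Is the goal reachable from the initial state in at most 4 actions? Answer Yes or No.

Yes

1. tag(b,d)  →  {clear(a,d), clear(b,a), clear(d,d), holds(a,d), holds(d,a), ready(b,a), ready(d,b)}
2. step(b,a)  →  {clear(a,d), clear(d,d), holds(a,d), holds(d,a), marked(b), ready(b,a), ready(d,b)}
optimal plan length = 2; 2 ≤ 4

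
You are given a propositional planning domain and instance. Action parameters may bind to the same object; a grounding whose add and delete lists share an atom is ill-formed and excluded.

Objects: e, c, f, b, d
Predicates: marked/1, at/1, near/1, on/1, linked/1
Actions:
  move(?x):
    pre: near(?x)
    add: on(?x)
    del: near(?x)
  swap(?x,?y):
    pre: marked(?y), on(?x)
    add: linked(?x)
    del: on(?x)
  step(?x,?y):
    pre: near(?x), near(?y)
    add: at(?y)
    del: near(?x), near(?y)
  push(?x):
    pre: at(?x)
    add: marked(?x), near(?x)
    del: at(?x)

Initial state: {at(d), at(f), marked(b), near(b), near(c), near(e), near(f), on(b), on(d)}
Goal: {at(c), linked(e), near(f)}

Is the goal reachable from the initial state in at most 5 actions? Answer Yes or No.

Yes

1. move(e)  →  {at(d), at(f), marked(b), near(b), near(c), near(f), on(b), on(d), on(e)}
2. swap(e,b)  →  {at(d), at(f), linked(e), marked(b), near(b), near(c), near(f), on(b), on(d)}
3. step(c,c)  →  {at(c), at(d), at(f), linked(e), marked(b), near(b), near(f), on(b), on(d)}
optimal plan length = 3; 3 ≤ 5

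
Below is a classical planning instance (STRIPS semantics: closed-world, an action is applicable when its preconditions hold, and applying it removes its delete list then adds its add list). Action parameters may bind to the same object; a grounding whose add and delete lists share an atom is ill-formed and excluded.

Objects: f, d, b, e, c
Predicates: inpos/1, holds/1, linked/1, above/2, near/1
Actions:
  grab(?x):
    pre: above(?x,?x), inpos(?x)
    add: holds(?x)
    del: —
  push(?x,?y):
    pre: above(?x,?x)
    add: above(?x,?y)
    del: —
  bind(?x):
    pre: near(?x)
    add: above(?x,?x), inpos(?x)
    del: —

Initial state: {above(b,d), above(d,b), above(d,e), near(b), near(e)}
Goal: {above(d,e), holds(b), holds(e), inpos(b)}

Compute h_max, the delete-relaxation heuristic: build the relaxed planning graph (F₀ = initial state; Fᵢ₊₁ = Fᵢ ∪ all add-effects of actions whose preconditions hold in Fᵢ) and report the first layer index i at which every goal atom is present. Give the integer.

2

F0 = init (5 atoms)
F1 = F0 ∪ {above(b,b), above(e,e), inpos(b), inpos(e)}  (9 atoms)
F2 = F1 ∪ {above(b,c), above(b,e), above(b,f), above(e,b), above(e,c), above(e,d), above(e,f), holds(b), holds(e)}  (18 atoms)
goal ⊆ F2  ⇒  h_max = 2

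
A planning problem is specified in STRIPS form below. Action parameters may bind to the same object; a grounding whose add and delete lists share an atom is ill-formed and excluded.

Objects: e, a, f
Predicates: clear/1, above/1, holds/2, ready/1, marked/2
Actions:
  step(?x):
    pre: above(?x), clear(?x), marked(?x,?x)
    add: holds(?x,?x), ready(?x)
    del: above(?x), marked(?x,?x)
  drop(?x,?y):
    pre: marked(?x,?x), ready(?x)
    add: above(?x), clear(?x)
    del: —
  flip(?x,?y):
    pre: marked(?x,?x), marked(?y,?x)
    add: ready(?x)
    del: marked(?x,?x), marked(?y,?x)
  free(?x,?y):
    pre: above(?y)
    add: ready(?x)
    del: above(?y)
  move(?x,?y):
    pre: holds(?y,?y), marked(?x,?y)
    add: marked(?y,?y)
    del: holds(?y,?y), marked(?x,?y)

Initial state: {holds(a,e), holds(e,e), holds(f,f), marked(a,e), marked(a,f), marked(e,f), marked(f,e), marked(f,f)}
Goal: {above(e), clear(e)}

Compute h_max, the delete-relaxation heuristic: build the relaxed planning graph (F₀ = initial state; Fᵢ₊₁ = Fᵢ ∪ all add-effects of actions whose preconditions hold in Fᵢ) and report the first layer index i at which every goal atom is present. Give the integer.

F0 = init (8 atoms)
F1 = F0 ∪ {marked(e,e), ready(f)}  (10 atoms)
F2 = F1 ∪ {above(f), clear(f), ready(e)}  (13 atoms)
F3 = F2 ∪ {above(e), clear(e), ready(a)}  (16 atoms)
goal ⊆ F3  ⇒  h_max = 3

3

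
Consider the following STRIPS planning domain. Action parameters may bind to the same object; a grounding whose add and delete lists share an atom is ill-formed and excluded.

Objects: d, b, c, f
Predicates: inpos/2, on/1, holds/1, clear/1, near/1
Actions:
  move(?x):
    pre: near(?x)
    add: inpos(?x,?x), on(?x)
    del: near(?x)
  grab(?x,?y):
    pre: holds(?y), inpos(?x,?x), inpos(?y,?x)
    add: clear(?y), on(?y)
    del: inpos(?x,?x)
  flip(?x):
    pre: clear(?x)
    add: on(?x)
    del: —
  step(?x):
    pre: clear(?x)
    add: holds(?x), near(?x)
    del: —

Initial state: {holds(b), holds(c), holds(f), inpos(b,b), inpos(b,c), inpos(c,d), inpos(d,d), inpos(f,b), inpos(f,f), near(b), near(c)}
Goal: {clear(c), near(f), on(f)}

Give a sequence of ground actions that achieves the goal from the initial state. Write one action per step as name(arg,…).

grab(d,c); grab(b,f); step(f)

1. grab(d,c)  →  {clear(c), holds(b), holds(c), holds(f), inpos(b,b), inpos(b,c), inpos(c,d), inpos(f,b), inpos(f,f), near(b), near(c), on(c)}
2. grab(b,f)  →  {clear(c), clear(f), holds(b), holds(c), holds(f), inpos(b,c), inpos(c,d), inpos(f,b), inpos(f,f), near(b), near(c), on(c), on(f)}
3. step(f)  →  {clear(c), clear(f), holds(b), holds(c), holds(f), inpos(b,c), inpos(c,d), inpos(f,b), inpos(f,f), near(b), near(c), near(f), on(c), on(f)}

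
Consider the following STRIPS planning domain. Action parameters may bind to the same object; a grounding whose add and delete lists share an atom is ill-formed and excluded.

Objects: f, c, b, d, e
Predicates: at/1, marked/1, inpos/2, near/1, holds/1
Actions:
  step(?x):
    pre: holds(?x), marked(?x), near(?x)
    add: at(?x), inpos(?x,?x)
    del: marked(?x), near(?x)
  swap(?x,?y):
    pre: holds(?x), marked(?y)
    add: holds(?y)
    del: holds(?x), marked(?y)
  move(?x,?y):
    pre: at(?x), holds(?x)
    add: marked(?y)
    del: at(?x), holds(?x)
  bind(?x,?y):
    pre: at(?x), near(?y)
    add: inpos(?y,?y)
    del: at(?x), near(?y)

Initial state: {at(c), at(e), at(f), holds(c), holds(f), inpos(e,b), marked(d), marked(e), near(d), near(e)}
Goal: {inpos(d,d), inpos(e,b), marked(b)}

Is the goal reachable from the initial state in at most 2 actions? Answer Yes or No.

Yes

1. move(f,b)  →  {at(c), at(e), holds(c), inpos(e,b), marked(b), marked(d), marked(e), near(d), near(e)}
2. bind(c,d)  →  {at(e), holds(c), inpos(d,d), inpos(e,b), marked(b), marked(d), marked(e), near(e)}
optimal plan length = 2; 2 ≤ 2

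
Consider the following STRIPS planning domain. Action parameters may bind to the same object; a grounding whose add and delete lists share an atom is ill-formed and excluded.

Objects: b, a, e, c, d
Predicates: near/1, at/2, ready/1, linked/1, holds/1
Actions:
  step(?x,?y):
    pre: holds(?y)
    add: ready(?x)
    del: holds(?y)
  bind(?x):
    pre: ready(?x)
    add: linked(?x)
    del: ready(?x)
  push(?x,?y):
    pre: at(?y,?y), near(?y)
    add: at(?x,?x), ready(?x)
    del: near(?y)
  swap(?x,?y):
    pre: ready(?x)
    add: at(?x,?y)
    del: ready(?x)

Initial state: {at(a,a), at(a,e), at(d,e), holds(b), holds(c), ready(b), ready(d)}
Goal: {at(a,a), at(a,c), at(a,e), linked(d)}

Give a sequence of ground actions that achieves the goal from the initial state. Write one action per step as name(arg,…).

1. step(a,b)  →  {at(a,a), at(a,e), at(d,e), holds(c), ready(a), ready(b), ready(d)}
2. bind(d)  →  {at(a,a), at(a,e), at(d,e), holds(c), linked(d), ready(a), ready(b)}
3. swap(a,c)  →  {at(a,a), at(a,c), at(a,e), at(d,e), holds(c), linked(d), ready(b)}

step(a,b); bind(d); swap(a,c)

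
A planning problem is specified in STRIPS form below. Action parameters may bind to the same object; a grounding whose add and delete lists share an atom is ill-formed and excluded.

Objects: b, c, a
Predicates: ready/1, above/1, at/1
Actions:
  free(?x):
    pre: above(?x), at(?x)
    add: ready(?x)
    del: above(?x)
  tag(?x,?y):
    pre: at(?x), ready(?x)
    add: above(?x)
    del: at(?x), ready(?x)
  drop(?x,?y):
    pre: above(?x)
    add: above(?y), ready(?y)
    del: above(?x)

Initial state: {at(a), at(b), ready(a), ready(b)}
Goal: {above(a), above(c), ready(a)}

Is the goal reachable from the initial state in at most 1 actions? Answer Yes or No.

No

1. tag(b,b)  →  {above(b), at(a), ready(a)}
2. tag(a,b)  →  {above(a), above(b)}
3. drop(a,c)  →  {above(b), above(c), ready(c)}
4. drop(b,a)  →  {above(a), above(c), ready(a), ready(c)}
optimal plan length = 4; 4 > 1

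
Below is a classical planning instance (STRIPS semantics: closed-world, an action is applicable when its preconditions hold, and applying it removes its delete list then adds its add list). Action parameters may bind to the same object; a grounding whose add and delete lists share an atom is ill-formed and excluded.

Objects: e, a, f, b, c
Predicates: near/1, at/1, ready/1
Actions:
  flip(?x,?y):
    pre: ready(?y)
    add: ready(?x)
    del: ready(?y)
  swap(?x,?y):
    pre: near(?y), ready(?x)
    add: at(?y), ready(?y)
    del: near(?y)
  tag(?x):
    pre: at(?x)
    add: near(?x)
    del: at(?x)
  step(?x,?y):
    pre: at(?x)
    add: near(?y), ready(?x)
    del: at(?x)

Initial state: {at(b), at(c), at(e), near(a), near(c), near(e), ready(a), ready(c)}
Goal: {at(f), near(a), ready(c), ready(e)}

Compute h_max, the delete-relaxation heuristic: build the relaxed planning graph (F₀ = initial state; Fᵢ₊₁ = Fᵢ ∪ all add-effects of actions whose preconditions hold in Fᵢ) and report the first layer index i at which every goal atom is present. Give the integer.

F0 = init (8 atoms)
F1 = F0 ∪ {at(a), near(b), near(f), ready(b), ready(e), ready(f)}  (14 atoms)
F2 = F1 ∪ {at(f)}  (15 atoms)
goal ⊆ F2  ⇒  h_max = 2

2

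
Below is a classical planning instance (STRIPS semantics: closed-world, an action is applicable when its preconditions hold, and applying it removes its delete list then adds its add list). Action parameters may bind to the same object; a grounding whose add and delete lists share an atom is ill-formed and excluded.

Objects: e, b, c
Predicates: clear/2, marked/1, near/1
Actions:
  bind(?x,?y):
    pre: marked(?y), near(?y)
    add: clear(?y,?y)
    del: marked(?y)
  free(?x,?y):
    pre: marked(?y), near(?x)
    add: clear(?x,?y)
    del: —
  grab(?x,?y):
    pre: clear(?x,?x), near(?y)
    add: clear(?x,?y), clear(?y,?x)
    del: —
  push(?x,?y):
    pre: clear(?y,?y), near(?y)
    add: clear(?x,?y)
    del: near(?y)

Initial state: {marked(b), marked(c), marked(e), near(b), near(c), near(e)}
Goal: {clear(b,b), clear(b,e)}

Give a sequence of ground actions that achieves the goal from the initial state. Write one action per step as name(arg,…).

1. bind(e,b)  →  {clear(b,b), marked(c), marked(e), near(b), near(c), near(e)}
2. free(b,e)  →  {clear(b,b), clear(b,e), marked(c), marked(e), near(b), near(c), near(e)}

bind(e,b); free(b,e)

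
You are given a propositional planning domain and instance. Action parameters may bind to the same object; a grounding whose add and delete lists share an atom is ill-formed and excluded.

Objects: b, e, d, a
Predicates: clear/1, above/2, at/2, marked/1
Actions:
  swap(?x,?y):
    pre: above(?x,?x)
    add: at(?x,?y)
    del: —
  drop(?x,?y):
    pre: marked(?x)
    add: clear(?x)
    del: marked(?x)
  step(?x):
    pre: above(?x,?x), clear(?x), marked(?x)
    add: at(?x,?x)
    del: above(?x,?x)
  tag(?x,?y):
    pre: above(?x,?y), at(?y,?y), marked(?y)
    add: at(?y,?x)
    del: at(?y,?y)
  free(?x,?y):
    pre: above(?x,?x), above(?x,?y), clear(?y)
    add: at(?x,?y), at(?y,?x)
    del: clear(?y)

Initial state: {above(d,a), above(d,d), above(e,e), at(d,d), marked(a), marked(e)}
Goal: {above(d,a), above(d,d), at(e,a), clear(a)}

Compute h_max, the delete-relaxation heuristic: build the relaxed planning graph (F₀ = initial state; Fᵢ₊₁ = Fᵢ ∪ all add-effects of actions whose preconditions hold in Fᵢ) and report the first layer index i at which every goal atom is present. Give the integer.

F0 = init (6 atoms)
F1 = F0 ∪ {at(d,a), at(d,b), at(d,e), at(e,a), at(e,b), at(e,d), at(e,e), clear(a), clear(e)}  (15 atoms)
goal ⊆ F1  ⇒  h_max = 1

1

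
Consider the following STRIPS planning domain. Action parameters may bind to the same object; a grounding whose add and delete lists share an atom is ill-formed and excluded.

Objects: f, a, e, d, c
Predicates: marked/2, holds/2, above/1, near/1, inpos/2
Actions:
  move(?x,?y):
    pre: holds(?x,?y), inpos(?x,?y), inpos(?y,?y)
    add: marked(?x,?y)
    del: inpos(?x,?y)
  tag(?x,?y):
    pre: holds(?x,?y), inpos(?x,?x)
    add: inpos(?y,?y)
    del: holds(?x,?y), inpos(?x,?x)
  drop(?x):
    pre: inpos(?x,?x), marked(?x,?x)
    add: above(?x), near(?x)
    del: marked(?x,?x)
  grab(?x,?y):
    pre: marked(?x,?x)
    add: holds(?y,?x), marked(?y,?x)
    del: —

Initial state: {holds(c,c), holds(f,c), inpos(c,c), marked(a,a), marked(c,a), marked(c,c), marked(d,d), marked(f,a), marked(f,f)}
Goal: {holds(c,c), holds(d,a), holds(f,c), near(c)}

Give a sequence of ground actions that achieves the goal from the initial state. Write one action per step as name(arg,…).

1. drop(c)  →  {above(c), holds(c,c), holds(f,c), inpos(c,c), marked(a,a), marked(c,a), marked(d,d), marked(f,a), marked(f,f), near(c)}
2. grab(a,d)  →  {above(c), holds(c,c), holds(d,a), holds(f,c), inpos(c,c), marked(a,a), marked(c,a), marked(d,a), marked(d,d), marked(f,a), marked(f,f), near(c)}

drop(c); grab(a,d)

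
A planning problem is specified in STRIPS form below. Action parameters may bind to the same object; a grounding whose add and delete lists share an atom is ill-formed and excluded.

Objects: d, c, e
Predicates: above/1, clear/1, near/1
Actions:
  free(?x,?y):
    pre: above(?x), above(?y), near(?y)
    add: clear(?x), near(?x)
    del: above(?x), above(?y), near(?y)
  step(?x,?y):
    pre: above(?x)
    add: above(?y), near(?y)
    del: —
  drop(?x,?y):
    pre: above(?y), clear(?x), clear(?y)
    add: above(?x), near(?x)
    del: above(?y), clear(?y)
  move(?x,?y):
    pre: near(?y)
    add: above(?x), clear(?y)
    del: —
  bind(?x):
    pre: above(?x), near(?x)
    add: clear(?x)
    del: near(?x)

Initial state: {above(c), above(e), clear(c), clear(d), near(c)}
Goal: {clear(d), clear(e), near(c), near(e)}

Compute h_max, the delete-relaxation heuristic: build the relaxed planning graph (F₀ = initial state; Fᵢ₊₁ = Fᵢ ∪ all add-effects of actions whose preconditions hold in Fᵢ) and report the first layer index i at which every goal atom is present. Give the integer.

F0 = init (5 atoms)
F1 = F0 ∪ {above(d), clear(e), near(d), near(e)}  (9 atoms)
goal ⊆ F1  ⇒  h_max = 1

1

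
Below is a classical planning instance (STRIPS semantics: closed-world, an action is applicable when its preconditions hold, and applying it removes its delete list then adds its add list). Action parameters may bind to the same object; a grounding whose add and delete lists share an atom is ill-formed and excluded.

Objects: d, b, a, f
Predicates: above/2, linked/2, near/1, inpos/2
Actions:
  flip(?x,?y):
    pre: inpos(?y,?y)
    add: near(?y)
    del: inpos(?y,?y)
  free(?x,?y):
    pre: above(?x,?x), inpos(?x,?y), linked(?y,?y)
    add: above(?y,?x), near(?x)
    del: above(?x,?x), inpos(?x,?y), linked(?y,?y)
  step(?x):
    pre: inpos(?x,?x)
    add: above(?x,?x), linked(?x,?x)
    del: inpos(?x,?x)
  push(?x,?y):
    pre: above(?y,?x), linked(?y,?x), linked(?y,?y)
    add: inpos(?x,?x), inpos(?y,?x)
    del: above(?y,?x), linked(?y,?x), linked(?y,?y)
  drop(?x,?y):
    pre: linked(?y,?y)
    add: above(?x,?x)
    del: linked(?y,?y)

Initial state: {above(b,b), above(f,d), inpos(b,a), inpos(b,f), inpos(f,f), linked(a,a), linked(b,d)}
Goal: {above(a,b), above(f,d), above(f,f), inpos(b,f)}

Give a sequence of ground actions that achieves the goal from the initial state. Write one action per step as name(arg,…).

free(b,a); step(f)

1. free(b,a)  →  {above(a,b), above(f,d), inpos(b,f), inpos(f,f), linked(b,d), near(b)}
2. step(f)  →  {above(a,b), above(f,d), above(f,f), inpos(b,f), linked(b,d), linked(f,f), near(b)}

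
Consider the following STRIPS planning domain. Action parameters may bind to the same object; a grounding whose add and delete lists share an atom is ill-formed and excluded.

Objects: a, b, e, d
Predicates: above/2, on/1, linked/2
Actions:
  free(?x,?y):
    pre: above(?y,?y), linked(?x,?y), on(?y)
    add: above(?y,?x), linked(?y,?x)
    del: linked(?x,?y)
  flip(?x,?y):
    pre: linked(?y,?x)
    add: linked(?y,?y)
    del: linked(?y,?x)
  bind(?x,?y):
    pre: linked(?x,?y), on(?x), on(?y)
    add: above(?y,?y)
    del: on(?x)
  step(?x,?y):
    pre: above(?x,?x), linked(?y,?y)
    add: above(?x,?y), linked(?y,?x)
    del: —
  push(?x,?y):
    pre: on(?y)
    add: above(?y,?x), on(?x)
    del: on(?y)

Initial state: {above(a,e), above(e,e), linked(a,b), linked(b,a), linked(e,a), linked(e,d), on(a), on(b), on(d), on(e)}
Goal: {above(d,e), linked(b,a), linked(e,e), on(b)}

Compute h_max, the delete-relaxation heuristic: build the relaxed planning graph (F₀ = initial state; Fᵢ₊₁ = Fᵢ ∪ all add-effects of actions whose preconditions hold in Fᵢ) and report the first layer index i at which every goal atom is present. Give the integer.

1

F0 = init (10 atoms)
F1 = F0 ∪ {above(a,a), above(a,b), above(a,d), above(b,a), above(b,b), above(b,d), above(b,e), above(d,a), above(d,b), above(d,d), above(d,e), above(e,a), above(e,b), above(e,d), linked(a,a), linked(b,b), linked(e,e)}  (27 atoms)
goal ⊆ F1  ⇒  h_max = 1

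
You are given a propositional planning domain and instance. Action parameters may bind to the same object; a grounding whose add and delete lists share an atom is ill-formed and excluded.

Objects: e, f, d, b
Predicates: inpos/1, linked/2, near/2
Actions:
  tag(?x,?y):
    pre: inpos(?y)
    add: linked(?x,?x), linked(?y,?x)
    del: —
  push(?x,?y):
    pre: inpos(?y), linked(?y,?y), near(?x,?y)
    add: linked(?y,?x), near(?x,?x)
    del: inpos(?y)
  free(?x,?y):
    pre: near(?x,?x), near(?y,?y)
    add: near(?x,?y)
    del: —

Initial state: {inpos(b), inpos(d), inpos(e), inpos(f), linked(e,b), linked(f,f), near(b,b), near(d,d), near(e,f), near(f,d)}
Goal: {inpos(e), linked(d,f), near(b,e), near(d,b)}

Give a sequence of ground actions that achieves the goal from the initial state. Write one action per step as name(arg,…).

1. tag(f,d)  →  {inpos(b), inpos(d), inpos(e), inpos(f), linked(d,f), linked(e,b), linked(f,f), near(b,b), near(d,d), near(e,f), near(f,d)}
2. push(e,f)  →  {inpos(b), inpos(d), inpos(e), linked(d,f), linked(e,b), linked(f,e), linked(f,f), near(b,b), near(d,d), near(e,e), near(e,f), near(f,d)}
3. free(d,b)  →  {inpos(b), inpos(d), inpos(e), linked(d,f), linked(e,b), linked(f,e), linked(f,f), near(b,b), near(d,b), near(d,d), near(e,e), near(e,f), near(f,d)}
4. free(b,e)  →  {inpos(b), inpos(d), inpos(e), linked(d,f), linked(e,b), linked(f,e), linked(f,f), near(b,b), near(b,e), near(d,b), near(d,d), near(e,e), near(e,f), near(f,d)}

tag(f,d); push(e,f); free(d,b); free(b,e)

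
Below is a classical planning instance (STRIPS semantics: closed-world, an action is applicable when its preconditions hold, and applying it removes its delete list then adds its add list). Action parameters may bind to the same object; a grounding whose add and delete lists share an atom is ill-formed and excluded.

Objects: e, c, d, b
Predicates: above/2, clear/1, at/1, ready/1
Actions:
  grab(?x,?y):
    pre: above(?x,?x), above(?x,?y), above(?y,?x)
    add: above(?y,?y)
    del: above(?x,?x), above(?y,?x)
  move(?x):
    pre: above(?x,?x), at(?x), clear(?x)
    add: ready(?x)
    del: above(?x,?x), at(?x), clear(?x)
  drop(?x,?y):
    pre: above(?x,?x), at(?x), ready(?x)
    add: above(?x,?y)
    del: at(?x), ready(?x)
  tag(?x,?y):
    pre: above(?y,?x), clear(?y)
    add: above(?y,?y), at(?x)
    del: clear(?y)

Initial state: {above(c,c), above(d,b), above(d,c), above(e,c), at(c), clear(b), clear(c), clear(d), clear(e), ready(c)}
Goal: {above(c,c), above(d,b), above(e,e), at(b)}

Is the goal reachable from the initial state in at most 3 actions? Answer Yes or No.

1. tag(c,e)  →  {above(c,c), above(d,b), above(d,c), above(e,c), above(e,e), at(c), clear(b), clear(c), clear(d), ready(c)}
2. tag(b,d)  →  {above(c,c), above(d,b), above(d,c), above(d,d), above(e,c), above(e,e), at(b), at(c), clear(b), clear(c), ready(c)}
optimal plan length = 2; 2 ≤ 3

Yes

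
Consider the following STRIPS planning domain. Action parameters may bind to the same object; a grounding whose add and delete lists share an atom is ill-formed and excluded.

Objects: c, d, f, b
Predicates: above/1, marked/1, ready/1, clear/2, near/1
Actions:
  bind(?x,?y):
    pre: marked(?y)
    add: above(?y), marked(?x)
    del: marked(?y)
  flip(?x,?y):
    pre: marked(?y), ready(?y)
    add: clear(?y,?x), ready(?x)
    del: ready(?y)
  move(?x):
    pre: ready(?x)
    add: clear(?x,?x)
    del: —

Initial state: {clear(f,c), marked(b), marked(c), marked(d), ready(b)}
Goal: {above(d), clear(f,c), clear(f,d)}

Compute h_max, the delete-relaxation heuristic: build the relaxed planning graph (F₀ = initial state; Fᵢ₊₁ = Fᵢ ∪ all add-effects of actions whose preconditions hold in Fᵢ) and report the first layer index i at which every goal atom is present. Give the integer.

2

F0 = init (5 atoms)
F1 = F0 ∪ {above(b), above(c), above(d), clear(b,b), clear(b,c), clear(b,d), clear(b,f), marked(f), ready(c), ready(d), ready(f)}  (16 atoms)
F2 = F1 ∪ {above(f), clear(c,b), clear(c,c), clear(c,d), clear(c,f), clear(d,b), clear(d,c), clear(d,d), clear(d,f), clear(f,b), clear(f,d), clear(f,f)}  (28 atoms)
goal ⊆ F2  ⇒  h_max = 2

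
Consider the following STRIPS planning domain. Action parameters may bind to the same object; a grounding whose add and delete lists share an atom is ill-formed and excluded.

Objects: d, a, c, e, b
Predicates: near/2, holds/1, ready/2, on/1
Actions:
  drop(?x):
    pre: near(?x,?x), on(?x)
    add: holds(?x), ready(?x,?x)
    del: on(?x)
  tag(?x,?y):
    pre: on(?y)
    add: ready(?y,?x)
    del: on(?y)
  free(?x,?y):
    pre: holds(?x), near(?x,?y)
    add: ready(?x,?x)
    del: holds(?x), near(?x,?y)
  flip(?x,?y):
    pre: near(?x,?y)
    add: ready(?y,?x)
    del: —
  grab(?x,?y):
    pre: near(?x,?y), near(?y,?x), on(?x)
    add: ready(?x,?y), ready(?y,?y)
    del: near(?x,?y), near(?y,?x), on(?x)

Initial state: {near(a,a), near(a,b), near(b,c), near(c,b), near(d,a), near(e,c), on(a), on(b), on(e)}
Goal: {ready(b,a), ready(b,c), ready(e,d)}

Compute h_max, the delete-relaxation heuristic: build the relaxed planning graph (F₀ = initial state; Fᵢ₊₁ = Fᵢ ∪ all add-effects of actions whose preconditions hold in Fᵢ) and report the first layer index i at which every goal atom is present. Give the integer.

1

F0 = init (9 atoms)
F1 = F0 ∪ {holds(a), ready(a,a), ready(a,b), ready(a,c), ready(a,d), ready(a,e), ready(b,a), ready(b,b), ready(b,c), ready(b,d), ready(b,e), ready(c,b), ready(c,c), ready(c,e), ready(e,a), ready(e,b), ready(e,c), ready(e,d), ready(e,e)}  (28 atoms)
goal ⊆ F1  ⇒  h_max = 1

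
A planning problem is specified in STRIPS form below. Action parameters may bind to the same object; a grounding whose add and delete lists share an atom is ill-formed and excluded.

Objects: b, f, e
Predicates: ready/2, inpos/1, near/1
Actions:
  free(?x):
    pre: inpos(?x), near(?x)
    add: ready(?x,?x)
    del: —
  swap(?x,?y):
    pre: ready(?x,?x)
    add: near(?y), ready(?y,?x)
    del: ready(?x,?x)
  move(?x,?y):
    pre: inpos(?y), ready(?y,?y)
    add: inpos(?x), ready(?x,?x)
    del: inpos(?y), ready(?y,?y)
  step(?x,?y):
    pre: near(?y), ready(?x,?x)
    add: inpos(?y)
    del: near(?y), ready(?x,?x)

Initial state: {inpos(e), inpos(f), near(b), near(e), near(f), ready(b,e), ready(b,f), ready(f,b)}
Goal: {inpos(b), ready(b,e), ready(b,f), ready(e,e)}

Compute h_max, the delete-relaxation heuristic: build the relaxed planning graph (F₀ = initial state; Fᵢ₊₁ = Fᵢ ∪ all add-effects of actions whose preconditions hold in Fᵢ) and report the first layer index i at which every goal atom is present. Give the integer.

2

F0 = init (8 atoms)
F1 = F0 ∪ {ready(e,e), ready(f,f)}  (10 atoms)
F2 = F1 ∪ {inpos(b), ready(b,b), ready(e,f), ready(f,e)}  (14 atoms)
goal ⊆ F2  ⇒  h_max = 2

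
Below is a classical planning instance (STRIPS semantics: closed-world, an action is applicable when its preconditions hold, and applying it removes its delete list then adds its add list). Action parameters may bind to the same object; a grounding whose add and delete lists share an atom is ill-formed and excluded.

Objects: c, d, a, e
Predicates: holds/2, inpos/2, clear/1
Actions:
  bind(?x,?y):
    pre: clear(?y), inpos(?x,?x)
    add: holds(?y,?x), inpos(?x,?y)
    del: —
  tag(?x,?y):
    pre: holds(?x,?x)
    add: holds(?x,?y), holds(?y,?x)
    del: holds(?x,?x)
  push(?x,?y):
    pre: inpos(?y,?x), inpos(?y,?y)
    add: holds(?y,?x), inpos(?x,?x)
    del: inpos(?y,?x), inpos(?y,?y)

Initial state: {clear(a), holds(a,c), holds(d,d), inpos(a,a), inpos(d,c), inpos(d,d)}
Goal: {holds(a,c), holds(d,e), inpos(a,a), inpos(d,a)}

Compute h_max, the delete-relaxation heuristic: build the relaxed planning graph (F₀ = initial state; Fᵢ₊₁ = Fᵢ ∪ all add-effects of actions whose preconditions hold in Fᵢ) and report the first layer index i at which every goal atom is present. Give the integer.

F0 = init (6 atoms)
F1 = F0 ∪ {holds(a,a), holds(a,d), holds(c,d), holds(d,a), holds(d,c), holds(d,e), holds(e,d), inpos(c,c), inpos(d,a)}  (15 atoms)
goal ⊆ F1  ⇒  h_max = 1

1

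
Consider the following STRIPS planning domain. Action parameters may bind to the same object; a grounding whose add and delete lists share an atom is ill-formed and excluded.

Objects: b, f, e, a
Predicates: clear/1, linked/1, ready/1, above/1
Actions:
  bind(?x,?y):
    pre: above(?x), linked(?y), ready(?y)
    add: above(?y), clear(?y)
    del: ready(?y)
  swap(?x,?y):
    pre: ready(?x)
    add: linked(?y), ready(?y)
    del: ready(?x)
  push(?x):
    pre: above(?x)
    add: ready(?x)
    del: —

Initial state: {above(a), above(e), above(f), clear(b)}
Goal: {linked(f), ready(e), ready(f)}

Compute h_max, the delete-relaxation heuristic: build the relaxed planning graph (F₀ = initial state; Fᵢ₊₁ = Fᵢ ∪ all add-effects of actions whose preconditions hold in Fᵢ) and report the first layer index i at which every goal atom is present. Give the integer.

2

F0 = init (4 atoms)
F1 = F0 ∪ {ready(a), ready(e), ready(f)}  (7 atoms)
F2 = F1 ∪ {linked(a), linked(b), linked(e), linked(f), ready(b)}  (12 atoms)
goal ⊆ F2  ⇒  h_max = 2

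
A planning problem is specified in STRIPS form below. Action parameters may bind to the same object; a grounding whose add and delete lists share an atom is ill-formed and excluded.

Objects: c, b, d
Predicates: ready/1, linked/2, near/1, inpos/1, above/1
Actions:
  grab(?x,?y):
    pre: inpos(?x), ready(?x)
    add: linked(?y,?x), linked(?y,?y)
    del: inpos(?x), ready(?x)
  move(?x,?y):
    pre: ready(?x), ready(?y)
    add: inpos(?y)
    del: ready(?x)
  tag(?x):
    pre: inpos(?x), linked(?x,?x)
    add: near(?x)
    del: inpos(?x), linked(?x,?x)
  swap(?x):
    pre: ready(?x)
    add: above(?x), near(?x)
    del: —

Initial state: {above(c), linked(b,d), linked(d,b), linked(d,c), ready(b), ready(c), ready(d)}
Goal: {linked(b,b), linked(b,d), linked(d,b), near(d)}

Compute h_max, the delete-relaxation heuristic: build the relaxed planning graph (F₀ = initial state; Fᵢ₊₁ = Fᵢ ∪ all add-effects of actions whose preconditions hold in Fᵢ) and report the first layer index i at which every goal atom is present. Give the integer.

F0 = init (7 atoms)
F1 = F0 ∪ {above(b), above(d), inpos(b), inpos(c), inpos(d), near(b), near(c), near(d)}  (15 atoms)
F2 = F1 ∪ {linked(b,b), linked(b,c), linked(c,b), linked(c,c), linked(c,d), linked(d,d)}  (21 atoms)
goal ⊆ F2  ⇒  h_max = 2

2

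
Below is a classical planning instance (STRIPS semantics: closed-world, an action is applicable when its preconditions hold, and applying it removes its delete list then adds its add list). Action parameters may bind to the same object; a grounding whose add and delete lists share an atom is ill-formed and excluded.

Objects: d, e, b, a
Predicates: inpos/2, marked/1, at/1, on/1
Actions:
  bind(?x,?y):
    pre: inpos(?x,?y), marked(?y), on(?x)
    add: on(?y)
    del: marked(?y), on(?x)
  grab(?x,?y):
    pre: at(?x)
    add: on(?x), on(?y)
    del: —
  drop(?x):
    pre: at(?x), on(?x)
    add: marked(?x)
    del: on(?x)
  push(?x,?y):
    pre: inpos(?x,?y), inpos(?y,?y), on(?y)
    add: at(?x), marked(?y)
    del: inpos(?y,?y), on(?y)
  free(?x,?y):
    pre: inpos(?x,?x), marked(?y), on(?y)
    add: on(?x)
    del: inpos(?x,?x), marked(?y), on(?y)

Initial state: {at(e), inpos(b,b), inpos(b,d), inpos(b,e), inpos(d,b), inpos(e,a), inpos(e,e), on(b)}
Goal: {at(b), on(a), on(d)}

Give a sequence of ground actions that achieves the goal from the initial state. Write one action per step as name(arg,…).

grab(e,d); grab(e,a); push(b,e)

1. grab(e,d)  →  {at(e), inpos(b,b), inpos(b,d), inpos(b,e), inpos(d,b), inpos(e,a), inpos(e,e), on(b), on(d), on(e)}
2. grab(e,a)  →  {at(e), inpos(b,b), inpos(b,d), inpos(b,e), inpos(d,b), inpos(e,a), inpos(e,e), on(a), on(b), on(d), on(e)}
3. push(b,e)  →  {at(b), at(e), inpos(b,b), inpos(b,d), inpos(b,e), inpos(d,b), inpos(e,a), marked(e), on(a), on(b), on(d)}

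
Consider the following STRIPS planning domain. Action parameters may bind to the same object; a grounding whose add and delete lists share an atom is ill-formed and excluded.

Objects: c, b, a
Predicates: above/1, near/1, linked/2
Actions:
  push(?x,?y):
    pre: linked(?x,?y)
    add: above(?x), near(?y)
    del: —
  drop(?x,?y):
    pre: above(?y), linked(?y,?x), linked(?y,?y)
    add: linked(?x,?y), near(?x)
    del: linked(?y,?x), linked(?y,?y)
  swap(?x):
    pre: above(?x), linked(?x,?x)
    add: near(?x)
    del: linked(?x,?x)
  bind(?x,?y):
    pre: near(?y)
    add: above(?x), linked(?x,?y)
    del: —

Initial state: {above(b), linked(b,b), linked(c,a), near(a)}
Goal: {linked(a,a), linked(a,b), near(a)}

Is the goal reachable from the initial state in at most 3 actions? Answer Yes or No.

1. push(b,b)  →  {above(b), linked(b,b), linked(c,a), near(a), near(b)}
2. bind(a,b)  →  {above(a), above(b), linked(a,b), linked(b,b), linked(c,a), near(a), near(b)}
3. bind(a,a)  →  {above(a), above(b), linked(a,a), linked(a,b), linked(b,b), linked(c,a), near(a), near(b)}
optimal plan length = 3; 3 ≤ 3

Yes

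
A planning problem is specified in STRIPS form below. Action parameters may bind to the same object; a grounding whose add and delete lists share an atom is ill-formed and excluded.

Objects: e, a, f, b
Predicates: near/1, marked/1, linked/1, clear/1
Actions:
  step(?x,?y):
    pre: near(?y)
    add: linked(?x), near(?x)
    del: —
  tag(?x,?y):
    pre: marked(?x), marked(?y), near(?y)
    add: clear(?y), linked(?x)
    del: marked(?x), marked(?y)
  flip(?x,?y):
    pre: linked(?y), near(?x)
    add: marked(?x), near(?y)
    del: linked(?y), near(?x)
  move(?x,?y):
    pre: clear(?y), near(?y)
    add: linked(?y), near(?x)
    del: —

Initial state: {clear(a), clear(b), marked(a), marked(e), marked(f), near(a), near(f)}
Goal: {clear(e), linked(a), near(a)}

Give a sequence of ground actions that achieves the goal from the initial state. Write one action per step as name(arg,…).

step(e,a); tag(a,e)

1. step(e,a)  →  {clear(a), clear(b), linked(e), marked(a), marked(e), marked(f), near(a), near(e), near(f)}
2. tag(a,e)  →  {clear(a), clear(b), clear(e), linked(a), linked(e), marked(f), near(a), near(e), near(f)}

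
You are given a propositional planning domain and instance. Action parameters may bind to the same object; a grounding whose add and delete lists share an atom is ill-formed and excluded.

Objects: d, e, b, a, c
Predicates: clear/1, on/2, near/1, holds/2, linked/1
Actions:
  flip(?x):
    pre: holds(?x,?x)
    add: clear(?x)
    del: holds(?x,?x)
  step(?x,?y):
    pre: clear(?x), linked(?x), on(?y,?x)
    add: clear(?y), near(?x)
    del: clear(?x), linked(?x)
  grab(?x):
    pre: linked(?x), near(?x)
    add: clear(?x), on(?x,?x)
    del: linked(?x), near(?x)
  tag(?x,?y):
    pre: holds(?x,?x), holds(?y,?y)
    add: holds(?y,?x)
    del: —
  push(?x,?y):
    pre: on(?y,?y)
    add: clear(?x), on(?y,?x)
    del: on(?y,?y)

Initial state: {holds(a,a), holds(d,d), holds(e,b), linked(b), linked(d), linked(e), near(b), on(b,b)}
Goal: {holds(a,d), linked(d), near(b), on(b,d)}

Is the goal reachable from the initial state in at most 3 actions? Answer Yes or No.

Yes

1. tag(d,a)  →  {holds(a,a), holds(a,d), holds(d,d), holds(e,b), linked(b), linked(d), linked(e), near(b), on(b,b)}
2. push(d,b)  →  {clear(d), holds(a,a), holds(a,d), holds(d,d), holds(e,b), linked(b), linked(d), linked(e), near(b), on(b,d)}
optimal plan length = 2; 2 ≤ 3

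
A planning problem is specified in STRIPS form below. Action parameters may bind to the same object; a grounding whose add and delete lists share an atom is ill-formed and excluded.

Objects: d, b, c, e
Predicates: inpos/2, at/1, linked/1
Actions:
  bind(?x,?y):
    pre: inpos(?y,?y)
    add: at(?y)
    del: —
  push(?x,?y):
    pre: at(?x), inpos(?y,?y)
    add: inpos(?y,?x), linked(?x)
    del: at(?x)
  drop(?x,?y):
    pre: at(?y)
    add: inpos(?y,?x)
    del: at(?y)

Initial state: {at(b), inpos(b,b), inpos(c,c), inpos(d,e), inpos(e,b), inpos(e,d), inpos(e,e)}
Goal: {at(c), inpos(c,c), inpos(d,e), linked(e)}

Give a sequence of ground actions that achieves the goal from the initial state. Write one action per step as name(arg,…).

bind(d,c); bind(d,e); push(e,b)

1. bind(d,c)  →  {at(b), at(c), inpos(b,b), inpos(c,c), inpos(d,e), inpos(e,b), inpos(e,d), inpos(e,e)}
2. bind(d,e)  →  {at(b), at(c), at(e), inpos(b,b), inpos(c,c), inpos(d,e), inpos(e,b), inpos(e,d), inpos(e,e)}
3. push(e,b)  →  {at(b), at(c), inpos(b,b), inpos(b,e), inpos(c,c), inpos(d,e), inpos(e,b), inpos(e,d), inpos(e,e), linked(e)}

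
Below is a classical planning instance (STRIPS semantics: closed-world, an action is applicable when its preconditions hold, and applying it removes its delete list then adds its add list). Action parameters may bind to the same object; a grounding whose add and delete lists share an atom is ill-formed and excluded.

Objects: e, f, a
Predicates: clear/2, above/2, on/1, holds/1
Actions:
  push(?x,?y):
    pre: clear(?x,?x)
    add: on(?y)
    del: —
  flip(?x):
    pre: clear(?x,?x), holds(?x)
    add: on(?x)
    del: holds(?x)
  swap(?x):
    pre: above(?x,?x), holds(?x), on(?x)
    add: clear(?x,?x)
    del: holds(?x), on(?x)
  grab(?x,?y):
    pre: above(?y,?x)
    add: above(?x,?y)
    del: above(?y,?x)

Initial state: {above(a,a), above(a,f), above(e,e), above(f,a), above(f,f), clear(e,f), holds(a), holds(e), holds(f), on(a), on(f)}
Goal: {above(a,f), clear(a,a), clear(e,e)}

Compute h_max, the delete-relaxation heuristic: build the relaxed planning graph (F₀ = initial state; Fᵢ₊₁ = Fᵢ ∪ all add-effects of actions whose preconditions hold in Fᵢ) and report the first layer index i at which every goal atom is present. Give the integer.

F0 = init (11 atoms)
F1 = F0 ∪ {clear(a,a), clear(f,f)}  (13 atoms)
F2 = F1 ∪ {on(e)}  (14 atoms)
F3 = F2 ∪ {clear(e,e)}  (15 atoms)
goal ⊆ F3  ⇒  h_max = 3

3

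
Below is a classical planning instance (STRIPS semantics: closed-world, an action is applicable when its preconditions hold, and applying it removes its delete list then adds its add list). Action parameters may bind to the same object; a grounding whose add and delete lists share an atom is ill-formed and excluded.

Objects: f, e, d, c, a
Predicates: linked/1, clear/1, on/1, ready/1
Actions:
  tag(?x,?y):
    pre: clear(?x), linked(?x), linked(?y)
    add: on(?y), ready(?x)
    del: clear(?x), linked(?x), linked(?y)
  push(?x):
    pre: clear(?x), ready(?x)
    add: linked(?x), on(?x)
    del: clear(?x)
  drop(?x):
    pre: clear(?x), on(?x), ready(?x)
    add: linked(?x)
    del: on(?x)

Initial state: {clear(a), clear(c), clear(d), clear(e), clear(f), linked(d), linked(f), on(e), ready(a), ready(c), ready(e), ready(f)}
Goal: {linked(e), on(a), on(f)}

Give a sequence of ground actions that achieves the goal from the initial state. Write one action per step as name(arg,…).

1. tag(f,f)  →  {clear(a), clear(c), clear(d), clear(e), linked(d), on(e), on(f), ready(a), ready(c), ready(e), ready(f)}
2. push(e)  →  {clear(a), clear(c), clear(d), linked(d), linked(e), on(e), on(f), ready(a), ready(c), ready(e), ready(f)}
3. push(a)  →  {clear(c), clear(d), linked(a), linked(d), linked(e), on(a), on(e), on(f), ready(a), ready(c), ready(e), ready(f)}

tag(f,f); push(e); push(a)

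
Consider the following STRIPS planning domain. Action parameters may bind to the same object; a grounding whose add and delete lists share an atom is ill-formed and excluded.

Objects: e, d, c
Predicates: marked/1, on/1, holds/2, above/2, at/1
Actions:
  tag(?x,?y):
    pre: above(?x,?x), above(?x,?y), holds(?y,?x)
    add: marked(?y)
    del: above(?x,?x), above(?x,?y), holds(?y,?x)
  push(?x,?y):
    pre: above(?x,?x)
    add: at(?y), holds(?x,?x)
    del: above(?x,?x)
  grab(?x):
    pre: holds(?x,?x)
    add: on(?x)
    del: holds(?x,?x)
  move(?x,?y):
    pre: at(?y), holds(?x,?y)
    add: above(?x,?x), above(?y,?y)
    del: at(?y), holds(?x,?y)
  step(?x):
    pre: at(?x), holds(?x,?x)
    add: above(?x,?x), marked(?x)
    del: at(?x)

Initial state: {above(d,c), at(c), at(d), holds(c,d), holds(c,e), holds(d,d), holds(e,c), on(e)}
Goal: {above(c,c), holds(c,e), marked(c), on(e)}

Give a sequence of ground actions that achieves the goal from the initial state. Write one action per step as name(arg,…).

move(e,c); push(c,c); step(c)

1. move(e,c)  →  {above(c,c), above(d,c), above(e,e), at(d), holds(c,d), holds(c,e), holds(d,d), on(e)}
2. push(c,c)  →  {above(d,c), above(e,e), at(c), at(d), holds(c,c), holds(c,d), holds(c,e), holds(d,d), on(e)}
3. step(c)  →  {above(c,c), above(d,c), above(e,e), at(d), holds(c,c), holds(c,d), holds(c,e), holds(d,d), marked(c), on(e)}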